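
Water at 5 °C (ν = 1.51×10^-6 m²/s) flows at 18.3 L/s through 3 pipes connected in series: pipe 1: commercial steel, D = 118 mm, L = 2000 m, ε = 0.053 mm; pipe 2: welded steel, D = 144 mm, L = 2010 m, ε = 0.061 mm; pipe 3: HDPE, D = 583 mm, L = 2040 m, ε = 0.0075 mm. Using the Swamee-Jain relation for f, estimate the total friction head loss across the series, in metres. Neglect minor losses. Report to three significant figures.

H ≈ 65.1 m

Pipe 1: V = 1.673 m/s, Re = 1.31×10^5, ε/D = 4.49×10^-4, f = 0.01952, h_1 = f(L/D)V²/2g = 47.23 m
Pipe 2: V = 1.124 m/s, Re = 1.07×10^5, ε/D = 4.24×10^-4, f = 0.01989, h_2 = f(L/D)V²/2g = 17.87 m
Pipe 3: V = 0.06855 m/s, Re = 2.65×10^4, ε/D = 1.29×10^-5, f = 0.02413, h_3 = f(L/D)V²/2g = 0.02022 m
Series → Q common, losses add: H = Σh = 65.12 m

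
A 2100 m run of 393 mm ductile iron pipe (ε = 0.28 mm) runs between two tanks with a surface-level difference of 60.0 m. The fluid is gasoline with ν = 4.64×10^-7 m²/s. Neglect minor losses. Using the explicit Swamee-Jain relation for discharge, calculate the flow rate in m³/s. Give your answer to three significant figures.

Swamee-Jain (Type II): Q = -0.965·√(gD⁵h_f/L)·ln[ε/(3.7D) + √(3.17ν²L/(gD³h_f))]
√(gD⁵h_f/L) = √(9.81·0.393⁵·60.0/2100) = 0.05126
ε/(3.7D) = 1.93×10^-4; √(3.17ν²L/(gD³h_f)) = 6.33×10^-6
Q = -0.965·0.05126·ln(1.989×10^-4) = 0.4216 m³/s
Check: V = 3.48 m/s, Re = 2.94×10^6, f = 0.01830, h_f = 60.2 m ≈ 60.0 m ✓

Q ≈ 0.422 m³/s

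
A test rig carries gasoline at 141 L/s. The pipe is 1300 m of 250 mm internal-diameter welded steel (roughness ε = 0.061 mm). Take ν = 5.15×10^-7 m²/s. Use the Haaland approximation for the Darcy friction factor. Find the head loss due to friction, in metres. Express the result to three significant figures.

h_f ≈ 32.5 m

V = 4Q/(πD²) = 4·0.141/(π·0.250²) = 2.872 m/s
Re = VD/ν = 2.872·0.250/5.15×10^-7 = 1.39×10^6 → turbulent
ε/D = 0.061/250 = 2.44×10^-4
Haaland: f = 0.01487
h_f = f(L/D)V²/(2g) = 0.01487·(1300/0.250)·2.872²/(2·9.81) = 32.52 m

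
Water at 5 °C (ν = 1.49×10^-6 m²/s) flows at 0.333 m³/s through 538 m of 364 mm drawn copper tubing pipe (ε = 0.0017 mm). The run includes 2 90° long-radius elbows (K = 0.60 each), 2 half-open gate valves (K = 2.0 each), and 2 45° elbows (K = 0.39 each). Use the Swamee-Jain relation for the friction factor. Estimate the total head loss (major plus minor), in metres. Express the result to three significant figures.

H_L ≈ 12.5 m

V = 4Q/(πD²) = 3.200 m/s; V²/2g = 0.5219 m
Re = 7.82×10^5, ε/D = 4.67×10^-6 → f = 0.01220 (Swamee-Jain)
Major: h_f = f(L/D)·V²/2g = 0.01220·1478·0.5219 = 9.414 m
Minor: ΣK = 5.98; h_m = ΣK·V²/2g = 3.121 m
Total H_L = 9.414 + 3.121 = 12.54 m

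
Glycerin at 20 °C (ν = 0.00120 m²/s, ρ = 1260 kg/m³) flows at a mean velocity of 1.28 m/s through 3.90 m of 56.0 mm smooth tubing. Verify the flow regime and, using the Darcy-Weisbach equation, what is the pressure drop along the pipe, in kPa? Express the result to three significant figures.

Re = VD/ν = 1.28·0.05600/0.00120 = 59.7 → laminar (Re < 2300)
f = 64/Re = 1.071
h_f = f(L/D)V²/(2g) = 1.071·(3.90/0.05600)·1.28²/(2·9.81) = 6.231 m
Δp = ρg·h_f = 1260·9.81·6.231 = 77.02 kPa

Δp ≈ 77.0 kPa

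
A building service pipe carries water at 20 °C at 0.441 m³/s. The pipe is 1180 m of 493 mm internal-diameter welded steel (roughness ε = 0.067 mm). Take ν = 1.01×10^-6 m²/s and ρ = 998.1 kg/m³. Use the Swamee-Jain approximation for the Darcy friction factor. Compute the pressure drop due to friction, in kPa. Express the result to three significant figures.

V = 4Q/(πD²) = 4·0.441/(π·0.493²) = 2.310 m/s
Re = VD/ν = 2.310·0.493/1.01×10^-6 = 1.13×10^6 → turbulent
ε/D = 0.067/493 = 1.36×10^-4
Swamee-Jain: f = 0.01389
h_f = f(L/D)V²/(2g) = 0.01389·(1180/0.493)·2.310²/(2·9.81) = 9.044 m
Δp = ρg·h_f = 998.1·9.81·9.044 = 88.56 kPa

Δp ≈ 88.6 kPa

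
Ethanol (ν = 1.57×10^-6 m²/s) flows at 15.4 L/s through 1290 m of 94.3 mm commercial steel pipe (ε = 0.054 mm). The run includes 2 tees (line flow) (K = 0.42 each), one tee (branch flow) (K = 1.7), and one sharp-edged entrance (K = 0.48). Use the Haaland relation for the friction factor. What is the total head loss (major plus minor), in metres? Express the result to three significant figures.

V = 4Q/(πD²) = 2.205 m/s; V²/2g = 0.2478 m
Re = 1.32×10^5, ε/D = 5.73×10^-4 → f = 0.01974 (Haaland)
Major: h_f = f(L/D)·V²/2g = 0.01974·13680·0.2478 = 66.91 m
Minor: ΣK = 3.02; h_m = ΣK·V²/2g = 0.7484 m
Total H_L = 66.91 + 0.7484 = 67.66 m

H_L ≈ 67.7 m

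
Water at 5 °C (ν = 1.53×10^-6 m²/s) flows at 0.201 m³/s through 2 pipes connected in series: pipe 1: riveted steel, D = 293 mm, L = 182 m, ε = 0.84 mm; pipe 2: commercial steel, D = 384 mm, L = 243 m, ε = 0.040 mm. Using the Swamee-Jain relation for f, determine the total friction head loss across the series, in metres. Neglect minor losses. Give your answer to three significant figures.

H ≈ 8.80 m

Pipe 1: V = 2.981 m/s, Re = 5.71×10^5, ε/D = 0.00287, f = 0.02618, h_1 = f(L/D)V²/2g = 7.366 m
Pipe 2: V = 1.736 m/s, Re = 4.36×10^5, ε/D = 1.04×10^-4, f = 0.01475, h_2 = f(L/D)V²/2g = 1.433 m
Series → Q common, losses add: H = Σh = 8.799 m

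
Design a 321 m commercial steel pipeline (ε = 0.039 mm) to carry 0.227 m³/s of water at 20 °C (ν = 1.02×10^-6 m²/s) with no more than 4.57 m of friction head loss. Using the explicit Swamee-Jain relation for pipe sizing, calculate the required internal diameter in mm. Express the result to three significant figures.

D ≈ 337 mm

Swamee-Jain (Type III): D = 0.66·[ε^1.25·(LQ²/(gh_f))^4.75 + ν·Q^9.4·(L/(gh_f))^5.2]^0.04
LQ²/(gh_f) = 0.3690; L/(gh_f) = 7.160
Term 1 = ε^1.25·(…)^4.75 = 2.70×10^-8; Term 2 = ν·Q^9.4·(…)^5.2 = 2.52×10^-8
D = 0.66·(2.70×10^-8 + 2.52×10^-8)^0.04 = 0.3375 m = 337 mm
Check: V = 2.54 m/s, Re = 8.40×10^5, f = 0.01393, h_f = 4.35 m ≈ 4.57 m ✓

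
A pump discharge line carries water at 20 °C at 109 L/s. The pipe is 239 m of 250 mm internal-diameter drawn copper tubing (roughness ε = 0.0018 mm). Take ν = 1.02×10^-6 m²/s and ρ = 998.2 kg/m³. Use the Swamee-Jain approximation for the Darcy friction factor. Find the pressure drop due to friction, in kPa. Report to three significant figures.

V = 4Q/(πD²) = 4·0.109/(π·0.250²) = 2.221 m/s
Re = VD/ν = 2.221·0.250/1.02×10^-6 = 5.44×10^5 → turbulent
ε/D = 0.0018/250 = 7.20×10^-6
Swamee-Jain: f = 0.01302
h_f = f(L/D)V²/(2g) = 0.01302·(239/0.250)·2.221²/(2·9.81) = 3.127 m
Δp = ρg·h_f = 998.2·9.81·3.127 = 30.62 kPa

Δp ≈ 30.6 kPa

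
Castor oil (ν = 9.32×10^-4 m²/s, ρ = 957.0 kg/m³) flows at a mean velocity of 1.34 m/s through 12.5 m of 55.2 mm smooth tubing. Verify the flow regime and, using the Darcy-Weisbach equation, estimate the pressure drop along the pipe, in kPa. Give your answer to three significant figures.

Δp ≈ 157 kPa

Re = VD/ν = 1.34·0.05520/9.32×10^-4 = 79.4 → laminar (Re < 2300)
f = 64/Re = 0.8064
h_f = f(L/D)V²/(2g) = 0.8064·(12.5/0.05520)·1.34²/(2·9.81) = 16.71 m
Δp = ρg·h_f = 957.0·9.81·16.71 = 156.9 kPa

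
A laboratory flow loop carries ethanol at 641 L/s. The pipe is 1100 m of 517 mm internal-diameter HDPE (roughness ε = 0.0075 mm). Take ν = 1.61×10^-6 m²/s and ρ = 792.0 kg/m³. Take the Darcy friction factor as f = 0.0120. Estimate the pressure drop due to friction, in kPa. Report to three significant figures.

Δp ≈ 94.3 kPa

V = 4Q/(πD²) = 4·0.641/(π·0.517²) = 3.053 m/s
h_f = f(L/D)V²/(2g) = 0.01200·(1100/0.517)·3.053²/(2·9.81) = 12.13 m
Δp = ρg·h_f = 792.0·9.81·12.13 = 94.27 kPa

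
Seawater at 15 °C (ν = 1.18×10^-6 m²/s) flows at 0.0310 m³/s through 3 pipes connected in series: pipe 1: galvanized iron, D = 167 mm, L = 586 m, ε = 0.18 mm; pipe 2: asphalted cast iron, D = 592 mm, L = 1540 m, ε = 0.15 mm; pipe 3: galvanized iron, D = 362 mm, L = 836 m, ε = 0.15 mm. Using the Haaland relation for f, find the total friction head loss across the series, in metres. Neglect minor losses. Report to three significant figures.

Pipe 1: V = 1.415 m/s, Re = 2.00×10^5, ε/D = 0.00108, f = 0.02122, h_1 = f(L/D)V²/2g = 7.600 m
Pipe 2: V = 0.1126 m/s, Re = 5.65×10^4, ε/D = 2.53×10^-4, f = 0.02098, h_2 = f(L/D)V²/2g = 0.03528 m
Pipe 3: V = 0.3012 m/s, Re = 9.24×10^4, ε/D = 4.14×10^-4, f = 0.01992, h_3 = f(L/D)V²/2g = 0.2127 m
Series → Q common, losses add: H = Σh = 7.848 m

H ≈ 7.85 m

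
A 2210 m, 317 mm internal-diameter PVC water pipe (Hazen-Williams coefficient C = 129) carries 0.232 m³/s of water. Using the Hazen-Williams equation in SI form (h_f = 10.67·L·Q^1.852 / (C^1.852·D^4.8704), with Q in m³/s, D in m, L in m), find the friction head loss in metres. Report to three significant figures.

h_f = 10.67·2210·0.232^1.852 / (129^1.852·0.317^4.8704) = 52.32 m

h_f ≈ 52.3 m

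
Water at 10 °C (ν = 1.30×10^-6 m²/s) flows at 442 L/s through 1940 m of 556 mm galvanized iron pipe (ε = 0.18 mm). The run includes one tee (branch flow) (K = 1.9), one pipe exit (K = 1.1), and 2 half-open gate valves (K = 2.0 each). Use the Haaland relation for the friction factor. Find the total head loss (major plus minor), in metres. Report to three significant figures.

H_L ≈ 10.6 m

V = 4Q/(πD²) = 1.820 m/s; V²/2g = 0.1689 m
Re = 7.79×10^5, ε/D = 3.24×10^-4 → f = 0.01597 (Haaland)
Major: h_f = f(L/D)·V²/2g = 0.01597·3489·0.1689 = 9.413 m
Minor: ΣK = 7.00; h_m = ΣK·V²/2g = 1.182 m
Total H_L = 9.413 + 1.182 = 10.59 m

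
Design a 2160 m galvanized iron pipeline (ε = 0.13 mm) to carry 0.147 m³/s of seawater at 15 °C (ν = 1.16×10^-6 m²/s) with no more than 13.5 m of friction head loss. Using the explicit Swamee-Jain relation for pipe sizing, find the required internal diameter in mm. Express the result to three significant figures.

D ≈ 350 mm

Swamee-Jain (Type III): D = 0.66·[ε^1.25·(LQ²/(gh_f))^4.75 + ν·Q^9.4·(L/(gh_f))^5.2]^0.04
LQ²/(gh_f) = 0.3524; L/(gh_f) = 16.31
Term 1 = ε^1.25·(…)^4.75 = 9.80×10^-8; Term 2 = ν·Q^9.4·(…)^5.2 = 3.48×10^-8
D = 0.66·(9.80×10^-8 + 3.48×10^-8)^0.04 = 0.3503 m = 350 mm
Check: V = 1.53 m/s, Re = 4.61×10^5, f = 0.01700, h_f = 12.4 m ≈ 13.5 m ✓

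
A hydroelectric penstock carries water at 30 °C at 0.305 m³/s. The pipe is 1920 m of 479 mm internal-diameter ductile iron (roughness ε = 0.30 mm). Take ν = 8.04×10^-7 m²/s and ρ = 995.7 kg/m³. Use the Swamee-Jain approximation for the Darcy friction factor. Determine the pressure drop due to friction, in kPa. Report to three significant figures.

V = 4Q/(πD²) = 4·0.305/(π·0.479²) = 1.693 m/s
Re = VD/ν = 1.693·0.479/8.04×10^-7 = 1.01×10^6 → turbulent
ε/D = 0.30/479 = 6.26×10^-4
Swamee-Jain: f = 0.01810
h_f = f(L/D)V²/(2g) = 0.01810·(1920/0.479)·1.693²/(2·9.81) = 10.59 m
Δp = ρg·h_f = 995.7·9.81·10.59 = 103.5 kPa

Δp ≈ 103 kPa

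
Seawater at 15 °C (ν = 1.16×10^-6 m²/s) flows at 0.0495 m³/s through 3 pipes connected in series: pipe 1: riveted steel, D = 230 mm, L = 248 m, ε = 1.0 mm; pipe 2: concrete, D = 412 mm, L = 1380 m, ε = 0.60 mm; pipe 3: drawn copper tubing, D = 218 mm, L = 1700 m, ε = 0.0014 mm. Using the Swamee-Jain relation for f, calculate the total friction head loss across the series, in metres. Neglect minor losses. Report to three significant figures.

Pipe 1: V = 1.191 m/s, Re = 2.36×10^5, ε/D = 0.00435, f = 0.02973, h_1 = f(L/D)V²/2g = 2.319 m
Pipe 2: V = 0.3713 m/s, Re = 1.32×10^5, ε/D = 0.00146, f = 0.02336, h_2 = f(L/D)V²/2g = 0.5497 m
Pipe 3: V = 1.326 m/s, Re = 2.49×10^5, ε/D = 6.42×10^-6, f = 0.01495, h_3 = f(L/D)V²/2g = 10.45 m
Series → Q common, losses add: H = Σh = 13.32 m

H ≈ 13.3 m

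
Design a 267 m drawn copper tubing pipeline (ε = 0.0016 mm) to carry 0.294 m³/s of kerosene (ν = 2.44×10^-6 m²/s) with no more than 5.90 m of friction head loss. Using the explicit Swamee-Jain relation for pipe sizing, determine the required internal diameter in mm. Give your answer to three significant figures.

Swamee-Jain (Type III): D = 0.66·[ε^1.25·(LQ²/(gh_f))^4.75 + ν·Q^9.4·(L/(gh_f))^5.2]^0.04
LQ²/(gh_f) = 0.3987; L/(gh_f) = 4.613
Term 1 = ε^1.25·(…)^4.75 = 7.22×10^-10; Term 2 = ν·Q^9.4·(…)^5.2 = 6.96×10^-8
D = 0.66·(7.22×10^-10 + 6.96×10^-8)^0.04 = 0.3415 m = 342 mm
Check: V = 3.21 m/s, Re = 4.49×10^5, f = 0.01342, h_f = 5.51 m ≈ 5.90 m ✓

D ≈ 342 mm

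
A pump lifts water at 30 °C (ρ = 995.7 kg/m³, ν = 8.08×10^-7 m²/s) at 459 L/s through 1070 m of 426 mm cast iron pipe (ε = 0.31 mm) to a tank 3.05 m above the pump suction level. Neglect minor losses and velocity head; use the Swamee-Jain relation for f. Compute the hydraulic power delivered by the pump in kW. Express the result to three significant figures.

P_hyd ≈ 124 kW

V = 4Q/(πD²) = 3.220 m/s; Re = 1.70×10^6; ε/D = 7.28×10^-4; f = 0.01850
h_f = f(L/D)V²/2g = 24.56 m
Total head H = z + h_f = 3.05 + 24.56 = 27.61 m
P_hyd = ρgQH = 995.7·9.81·0.459·27.61 = 123.8 kW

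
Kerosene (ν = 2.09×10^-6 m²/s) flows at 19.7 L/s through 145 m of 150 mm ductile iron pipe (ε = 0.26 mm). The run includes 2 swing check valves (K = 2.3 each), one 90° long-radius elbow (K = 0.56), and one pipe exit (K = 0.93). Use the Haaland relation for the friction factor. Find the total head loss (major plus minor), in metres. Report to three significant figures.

H_L ≈ 1.89 m

V = 4Q/(πD²) = 1.115 m/s; V²/2g = 0.06334 m
Re = 8.00×10^4, ε/D = 0.00173 → f = 0.02462 (Haaland)
Major: h_f = f(L/D)·V²/2g = 0.02462·966.7·0.06334 = 1.507 m
Minor: ΣK = 6.09; h_m = ΣK·V²/2g = 0.3858 m
Total H_L = 1.507 + 0.3858 = 1.893 m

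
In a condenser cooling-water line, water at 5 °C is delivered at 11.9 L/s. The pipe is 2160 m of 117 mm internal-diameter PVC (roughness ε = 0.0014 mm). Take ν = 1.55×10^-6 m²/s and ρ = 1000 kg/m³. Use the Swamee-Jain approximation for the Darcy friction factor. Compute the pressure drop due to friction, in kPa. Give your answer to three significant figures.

Δp ≈ 211 kPa

V = 4Q/(πD²) = 4·0.0119/(π·0.117²) = 1.107 m/s
Re = VD/ν = 1.107·0.117/1.55×10^-6 = 8.35×10^4 → turbulent
ε/D = 0.0014/117 = 1.20×10^-5
Swamee-Jain: f = 0.01862
h_f = f(L/D)V²/(2g) = 0.01862·(2160/0.117)·1.107²/(2·9.81) = 21.46 m
Δp = ρg·h_f = 1000·9.81·21.46 = 210.6 kPa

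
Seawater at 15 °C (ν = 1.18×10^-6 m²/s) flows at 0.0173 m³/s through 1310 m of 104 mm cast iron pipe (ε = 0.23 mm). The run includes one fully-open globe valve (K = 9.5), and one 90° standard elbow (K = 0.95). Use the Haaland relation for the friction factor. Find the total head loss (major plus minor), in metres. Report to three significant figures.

H_L ≈ 68.6 m

V = 4Q/(πD²) = 2.037 m/s; V²/2g = 0.2114 m
Re = 1.79×10^5, ε/D = 0.00221 → f = 0.02492 (Haaland)
Major: h_f = f(L/D)·V²/2g = 0.02492·12596·0.2114 = 66.36 m
Minor: ΣK = 10.4; h_m = ΣK·V²/2g = 2.209 m
Total H_L = 66.36 + 2.209 = 68.57 m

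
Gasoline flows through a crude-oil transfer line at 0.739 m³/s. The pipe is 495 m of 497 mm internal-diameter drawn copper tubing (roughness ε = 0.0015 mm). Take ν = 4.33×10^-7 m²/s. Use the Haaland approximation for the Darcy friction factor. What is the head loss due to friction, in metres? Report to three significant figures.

h_f ≈ 6.86 m

V = 4Q/(πD²) = 4·0.739/(π·0.497²) = 3.809 m/s
Re = VD/ν = 3.809·0.497/4.33×10^-7 = 4.37×10^6 → turbulent
ε/D = 0.0015/497 = 3.02×10^-6
Haaland: f = 0.009315
h_f = f(L/D)V²/(2g) = 0.009315·(495/0.497)·3.809²/(2·9.81) = 6.861 m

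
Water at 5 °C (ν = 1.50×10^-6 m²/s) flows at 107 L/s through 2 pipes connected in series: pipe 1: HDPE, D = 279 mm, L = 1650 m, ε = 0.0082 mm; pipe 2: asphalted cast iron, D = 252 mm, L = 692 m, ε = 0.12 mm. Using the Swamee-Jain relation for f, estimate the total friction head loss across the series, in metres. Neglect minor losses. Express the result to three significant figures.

H ≈ 25.0 m

Pipe 1: V = 1.750 m/s, Re = 3.26×10^5, ε/D = 2.94×10^-5, f = 0.01451, h_1 = f(L/D)V²/2g = 13.40 m
Pipe 2: V = 2.145 m/s, Re = 3.60×10^5, ε/D = 4.76×10^-4, f = 0.01796, h_2 = f(L/D)V²/2g = 11.57 m
Series → Q common, losses add: H = Σh = 24.97 m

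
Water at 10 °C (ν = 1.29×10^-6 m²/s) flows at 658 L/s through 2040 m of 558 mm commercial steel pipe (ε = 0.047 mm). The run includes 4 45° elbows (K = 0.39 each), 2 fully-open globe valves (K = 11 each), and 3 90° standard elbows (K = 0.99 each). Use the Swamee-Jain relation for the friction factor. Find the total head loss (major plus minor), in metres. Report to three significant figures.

H_L ≈ 27.5 m

V = 4Q/(πD²) = 2.691 m/s; V²/2g = 0.3690 m
Re = 1.16×10^6, ε/D = 8.42×10^-5 → f = 0.01309 (Swamee-Jain)
Major: h_f = f(L/D)·V²/2g = 0.01309·3656·0.3690 = 17.66 m
Minor: ΣK = 26.5; h_m = ΣK·V²/2g = 9.790 m
Total H_L = 17.66 + 9.790 = 27.45 m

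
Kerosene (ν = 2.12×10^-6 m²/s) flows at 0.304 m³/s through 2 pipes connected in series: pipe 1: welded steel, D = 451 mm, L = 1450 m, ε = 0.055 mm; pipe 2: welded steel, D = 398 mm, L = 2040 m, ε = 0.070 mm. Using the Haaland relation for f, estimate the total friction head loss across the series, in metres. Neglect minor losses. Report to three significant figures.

Pipe 1: V = 1.903 m/s, Re = 4.05×10^5, ε/D = 1.22×10^-4, f = 0.01485, h_1 = f(L/D)V²/2g = 8.814 m
Pipe 2: V = 2.444 m/s, Re = 4.59×10^5, ε/D = 1.76×10^-4, f = 0.01518, h_2 = f(L/D)V²/2g = 23.68 m
Series → Q common, losses add: H = Σh = 32.49 m

H ≈ 32.5 m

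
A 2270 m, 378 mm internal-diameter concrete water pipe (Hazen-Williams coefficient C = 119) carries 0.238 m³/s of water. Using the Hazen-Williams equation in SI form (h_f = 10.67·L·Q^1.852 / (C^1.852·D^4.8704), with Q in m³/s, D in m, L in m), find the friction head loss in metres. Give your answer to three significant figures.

h_f ≈ 27.8 m

h_f = 10.67·2270·0.238^1.852 / (119^1.852·0.378^4.8704) = 27.76 m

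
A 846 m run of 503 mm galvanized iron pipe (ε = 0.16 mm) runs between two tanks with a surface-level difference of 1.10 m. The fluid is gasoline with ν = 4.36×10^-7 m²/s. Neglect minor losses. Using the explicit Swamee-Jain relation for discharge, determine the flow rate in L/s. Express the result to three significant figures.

Q ≈ 179 L/s

Swamee-Jain (Type II): Q = -0.965·√(gD⁵h_f/L)·ln[ε/(3.7D) + √(3.17ν²L/(gD³h_f))]
√(gD⁵h_f/L) = √(9.81·0.503⁵·1.10/846) = 0.02027
ε/(3.7D) = 8.60×10^-5; √(3.17ν²L/(gD³h_f)) = 1.93×10^-5
Q = -0.965·0.02027·ln(1.052×10^-4) = 0.1791 m³/s
Check: V = 0.901 m/s, Re = 1.04×10^6, f = 0.01589, h_f = 1.11 m ≈ 1.10 m ✓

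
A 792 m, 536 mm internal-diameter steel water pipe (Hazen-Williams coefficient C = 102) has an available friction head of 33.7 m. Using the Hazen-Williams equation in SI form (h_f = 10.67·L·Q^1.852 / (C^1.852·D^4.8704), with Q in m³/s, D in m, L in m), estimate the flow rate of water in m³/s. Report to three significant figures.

Rearranging: Q = [h_f·C^1.852·D^4.8704 / (10.67·L)]^(1/1.852)
Q = [33.7·102^1.852·0.536^4.8704 / (10.67·792)]^0.540 = 1.002 m³/s

Q ≈ 1.00 m³/s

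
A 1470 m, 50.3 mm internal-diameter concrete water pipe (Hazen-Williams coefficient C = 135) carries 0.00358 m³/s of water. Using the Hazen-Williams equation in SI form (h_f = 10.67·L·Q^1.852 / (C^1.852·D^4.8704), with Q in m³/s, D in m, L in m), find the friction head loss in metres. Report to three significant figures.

h_f ≈ 111 m

h_f = 10.67·1470·0.00358^1.852 / (135^1.852·0.0503^4.8704) = 110.6 m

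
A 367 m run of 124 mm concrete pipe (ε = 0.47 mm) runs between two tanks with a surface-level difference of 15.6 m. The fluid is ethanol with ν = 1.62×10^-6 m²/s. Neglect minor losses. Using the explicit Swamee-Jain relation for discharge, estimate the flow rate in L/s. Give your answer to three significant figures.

Q ≈ 22.9 L/s

Swamee-Jain (Type II): Q = -0.965·√(gD⁵h_f/L)·ln[ε/(3.7D) + √(3.17ν²L/(gD³h_f))]
√(gD⁵h_f/L) = √(9.81·0.124⁵·15.6/367) = 0.003496
ε/(3.7D) = 0.00102; √(3.17ν²L/(gD³h_f)) = 1.02×10^-4
Q = -0.965·0.003496·ln(0.001127) = 0.02290 m³/s
Check: V = 1.90 m/s, Re = 1.45×10^5, f = 0.02897, h_f = 15.7 m ≈ 15.6 m ✓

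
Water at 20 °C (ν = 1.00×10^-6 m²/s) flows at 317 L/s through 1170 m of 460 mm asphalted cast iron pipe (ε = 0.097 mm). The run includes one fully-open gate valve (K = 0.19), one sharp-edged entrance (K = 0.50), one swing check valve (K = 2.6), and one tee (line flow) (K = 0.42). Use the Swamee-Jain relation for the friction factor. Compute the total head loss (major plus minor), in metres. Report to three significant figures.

V = 4Q/(πD²) = 1.907 m/s; V²/2g = 0.1854 m
Re = 8.77×10^5, ε/D = 2.11×10^-4 → f = 0.01500 (Swamee-Jain)
Major: h_f = f(L/D)·V²/2g = 0.01500·2543·0.1854 = 7.075 m
Minor: ΣK = 3.71; h_m = ΣK·V²/2g = 0.6880 m
Total H_L = 7.075 + 0.6880 = 7.763 m

H_L ≈ 7.76 m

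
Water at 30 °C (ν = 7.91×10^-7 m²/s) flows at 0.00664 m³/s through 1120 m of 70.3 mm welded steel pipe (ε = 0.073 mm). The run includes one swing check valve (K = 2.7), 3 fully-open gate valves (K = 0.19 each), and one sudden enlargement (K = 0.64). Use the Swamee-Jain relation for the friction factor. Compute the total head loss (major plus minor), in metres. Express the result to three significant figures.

V = 4Q/(πD²) = 1.711 m/s; V²/2g = 0.1492 m
Re = 1.52×10^5, ε/D = 0.00104 → f = 0.02172 (Swamee-Jain)
Major: h_f = f(L/D)·V²/2g = 0.02172·15932·0.1492 = 51.62 m
Minor: ΣK = 3.91; h_m = ΣK·V²/2g = 0.5832 m
Total H_L = 51.62 + 0.5832 = 52.20 m

H_L ≈ 52.2 m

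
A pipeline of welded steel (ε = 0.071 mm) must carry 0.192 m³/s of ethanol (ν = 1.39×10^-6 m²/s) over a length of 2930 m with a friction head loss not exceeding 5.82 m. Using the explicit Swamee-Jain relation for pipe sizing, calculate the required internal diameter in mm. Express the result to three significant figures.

D ≈ 479 mm

Swamee-Jain (Type III): D = 0.66·[ε^1.25·(LQ²/(gh_f))^4.75 + ν·Q^9.4·(L/(gh_f))^5.2]^0.04
LQ²/(gh_f) = 1.892; L/(gh_f) = 51.32
Term 1 = ε^1.25·(…)^4.75 = 1.35×10^-4; Term 2 = ν·Q^9.4·(…)^5.2 = 1.99×10^-4
D = 0.66·(1.35×10^-4 + 1.99×10^-4)^0.04 = 0.4792 m = 479 mm
Check: V = 1.06 m/s, Re = 3.67×10^5, f = 0.01550, h_f = 5.48 m ≈ 5.82 m ✓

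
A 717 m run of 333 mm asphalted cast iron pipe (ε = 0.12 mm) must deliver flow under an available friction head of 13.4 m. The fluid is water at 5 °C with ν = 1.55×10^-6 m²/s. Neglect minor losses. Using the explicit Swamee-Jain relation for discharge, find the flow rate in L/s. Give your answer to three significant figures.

Swamee-Jain (Type II): Q = -0.965·√(gD⁵h_f/L)·ln[ε/(3.7D) + √(3.17ν²L/(gD³h_f))]
√(gD⁵h_f/L) = √(9.81·0.333⁵·13.4/717) = 0.02740
ε/(3.7D) = 9.74×10^-5; √(3.17ν²L/(gD³h_f)) = 3.35×10^-5
Q = -0.965·0.02740·ln(1.309×10^-4) = 0.2364 m³/s
Check: V = 2.71 m/s, Re = 5.83×10^5, f = 0.01668, h_f = 13.5 m ≈ 13.4 m ✓

Q ≈ 236 L/s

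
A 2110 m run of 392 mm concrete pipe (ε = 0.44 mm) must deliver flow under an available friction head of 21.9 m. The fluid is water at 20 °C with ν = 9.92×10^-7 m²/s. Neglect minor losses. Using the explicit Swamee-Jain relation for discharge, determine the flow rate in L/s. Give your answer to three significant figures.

Swamee-Jain (Type II): Q = -0.965·√(gD⁵h_f/L)·ln[ε/(3.7D) + √(3.17ν²L/(gD³h_f))]
√(gD⁵h_f/L) = √(9.81·0.392⁵·21.9/2110) = 0.03070
ε/(3.7D) = 3.03×10^-4; √(3.17ν²L/(gD³h_f)) = 2.26×10^-5
Q = -0.965·0.03070·ln(3.259×10^-4) = 0.2379 m³/s
Check: V = 1.97 m/s, Re = 7.79×10^5, f = 0.02066, h_f = 22.0 m ≈ 21.9 m ✓

Q ≈ 238 L/s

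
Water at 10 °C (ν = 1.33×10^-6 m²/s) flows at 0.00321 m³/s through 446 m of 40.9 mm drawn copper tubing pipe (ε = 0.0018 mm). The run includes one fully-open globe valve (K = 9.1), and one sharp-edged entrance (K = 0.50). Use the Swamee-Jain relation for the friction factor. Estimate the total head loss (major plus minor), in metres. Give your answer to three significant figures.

V = 4Q/(πD²) = 2.443 m/s; V²/2g = 0.3043 m
Re = 7.51×10^4, ε/D = 4.40×10^-5 → f = 0.01921 (Swamee-Jain)
Major: h_f = f(L/D)·V²/2g = 0.01921·10905·0.3043 = 63.72 m
Minor: ΣK = 9.60; h_m = ΣK·V²/2g = 2.921 m
Total H_L = 63.72 + 2.921 = 66.64 m

H_L ≈ 66.6 m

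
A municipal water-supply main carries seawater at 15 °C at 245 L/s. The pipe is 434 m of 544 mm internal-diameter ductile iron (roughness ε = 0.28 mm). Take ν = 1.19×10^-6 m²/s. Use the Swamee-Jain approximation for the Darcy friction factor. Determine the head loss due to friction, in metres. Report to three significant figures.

V = 4Q/(πD²) = 4·0.245/(π·0.544²) = 1.054 m/s
Re = VD/ν = 1.054·0.544/1.19×10^-6 = 4.82×10^5 → turbulent
ε/D = 0.28/544 = 5.15×10^-4
Swamee-Jain: f = 0.01790
h_f = f(L/D)V²/(2g) = 0.01790·(434/0.544)·1.054²/(2·9.81) = 0.8088 m

h_f ≈ 0.809 m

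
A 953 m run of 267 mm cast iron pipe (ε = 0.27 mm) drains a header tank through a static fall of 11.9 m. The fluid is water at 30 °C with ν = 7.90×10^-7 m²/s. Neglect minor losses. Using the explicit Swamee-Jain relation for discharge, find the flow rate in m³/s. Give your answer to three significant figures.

Q ≈ 0.101 m³/s

Swamee-Jain (Type II): Q = -0.965·√(gD⁵h_f/L)·ln[ε/(3.7D) + √(3.17ν²L/(gD³h_f))]
√(gD⁵h_f/L) = √(9.81·0.267⁵·11.9/953) = 0.01289
ε/(3.7D) = 2.73×10^-4; √(3.17ν²L/(gD³h_f)) = 2.91×10^-5
Q = -0.965·0.01289·ln(3.024×10^-4) = 0.1008 m³/s
Check: V = 1.80 m/s, Re = 6.09×10^5, f = 0.02029, h_f = 12.0 m ≈ 11.9 m ✓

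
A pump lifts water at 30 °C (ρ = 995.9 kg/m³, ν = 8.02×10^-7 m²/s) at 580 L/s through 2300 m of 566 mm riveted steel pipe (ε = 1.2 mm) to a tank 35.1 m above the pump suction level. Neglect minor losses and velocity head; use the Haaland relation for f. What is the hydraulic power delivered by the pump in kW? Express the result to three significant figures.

V = 4Q/(πD²) = 2.305 m/s; Re = 1.63×10^6; ε/D = 0.00212; f = 0.02393
h_f = f(L/D)V²/2g = 26.34 m
Total head H = z + h_f = 35.1 + 26.34 = 61.44 m
P_hyd = ρgQH = 995.9·9.81·0.580·61.44 = 348.1 kW

P_hyd ≈ 348 kW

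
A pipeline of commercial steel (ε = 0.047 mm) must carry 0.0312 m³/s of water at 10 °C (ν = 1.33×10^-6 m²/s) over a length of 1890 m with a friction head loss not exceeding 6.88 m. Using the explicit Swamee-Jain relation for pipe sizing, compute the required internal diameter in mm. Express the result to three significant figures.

Swamee-Jain (Type III): D = 0.66·[ε^1.25·(LQ²/(gh_f))^4.75 + ν·Q^9.4·(L/(gh_f))^5.2]^0.04
LQ²/(gh_f) = 0.02726; L/(gh_f) = 28.00
Term 1 = ε^1.25·(…)^4.75 = 1.44×10^-13; Term 2 = ν·Q^9.4·(…)^5.2 = 3.12×10^-13
D = 0.66·(1.44×10^-13 + 3.12×10^-13)^0.04 = 0.2118 m = 212 mm
Check: V = 0.886 m/s, Re = 1.41×10^5, f = 0.01812, h_f = 6.47 m ≈ 6.88 m ✓

D ≈ 212 mm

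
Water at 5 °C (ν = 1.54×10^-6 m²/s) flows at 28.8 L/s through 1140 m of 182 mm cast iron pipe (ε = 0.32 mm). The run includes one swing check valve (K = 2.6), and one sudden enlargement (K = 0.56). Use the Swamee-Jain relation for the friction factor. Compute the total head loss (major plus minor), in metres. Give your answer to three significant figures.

H_L ≈ 9.69 m

V = 4Q/(πD²) = 1.107 m/s; V²/2g = 0.06246 m
Re = 1.31×10^5, ε/D = 0.00176 → f = 0.02427 (Swamee-Jain)
Major: h_f = f(L/D)·V²/2g = 0.02427·6264·0.06246 = 9.497 m
Minor: ΣK = 3.16; h_m = ΣK·V²/2g = 0.1974 m
Total H_L = 9.497 + 0.1974 = 9.695 m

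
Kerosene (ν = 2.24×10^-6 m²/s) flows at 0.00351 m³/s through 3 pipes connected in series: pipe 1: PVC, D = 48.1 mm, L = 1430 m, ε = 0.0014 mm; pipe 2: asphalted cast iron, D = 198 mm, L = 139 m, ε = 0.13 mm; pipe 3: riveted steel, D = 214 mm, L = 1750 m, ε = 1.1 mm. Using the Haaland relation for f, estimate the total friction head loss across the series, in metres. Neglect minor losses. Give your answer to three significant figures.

Pipe 1: V = 1.932 m/s, Re = 4.15×10^4, ε/D = 2.91×10^-5, f = 0.02168, h_1 = f(L/D)V²/2g = 122.6 m
Pipe 2: V = 0.1140 m/s, Re = 1.01×10^4, ε/D = 6.57×10^-4, f = 0.03165, h_2 = f(L/D)V²/2g = 0.01471 m
Pipe 3: V = 0.09759 m/s, Re = 9320, ε/D = 0.00514, f = 0.03801, h_3 = f(L/D)V²/2g = 0.1509 m
Series → Q common, losses add: H = Σh = 122.7 m

H ≈ 123 m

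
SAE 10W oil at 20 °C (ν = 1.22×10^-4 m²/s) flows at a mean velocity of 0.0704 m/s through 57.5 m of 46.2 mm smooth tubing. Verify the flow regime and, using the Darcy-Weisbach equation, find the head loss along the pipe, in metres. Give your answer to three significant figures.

Re = VD/ν = 0.0704·0.04620/1.22×10^-4 = 26.7 → laminar (Re < 2300)
f = 64/Re = 2.401
h_f = f(L/D)V²/(2g) = 2.401·(57.5/0.04620)·0.0704²/(2·9.81) = 0.7547 m

h_f ≈ 0.755 m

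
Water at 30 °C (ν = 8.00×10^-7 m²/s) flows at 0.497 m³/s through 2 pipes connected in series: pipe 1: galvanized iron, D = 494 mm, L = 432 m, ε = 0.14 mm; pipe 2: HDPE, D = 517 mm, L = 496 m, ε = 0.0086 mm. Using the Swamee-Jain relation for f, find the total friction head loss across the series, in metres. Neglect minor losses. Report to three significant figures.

Pipe 1: V = 2.593 m/s, Re = 1.60×10^6, ε/D = 2.83×10^-4, f = 0.01533, h_1 = f(L/D)V²/2g = 4.594 m
Pipe 2: V = 2.367 m/s, Re = 1.53×10^6, ε/D = 1.66×10^-5, f = 0.01133, h_2 = f(L/D)V²/2g = 3.105 m
Series → Q common, losses add: H = Σh = 7.700 m

H ≈ 7.70 m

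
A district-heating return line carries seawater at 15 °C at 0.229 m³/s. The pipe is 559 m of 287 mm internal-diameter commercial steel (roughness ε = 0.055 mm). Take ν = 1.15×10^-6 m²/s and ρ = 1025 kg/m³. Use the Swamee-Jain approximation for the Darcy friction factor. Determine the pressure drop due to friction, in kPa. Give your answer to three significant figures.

V = 4Q/(πD²) = 4·0.229/(π·0.287²) = 3.540 m/s
Re = VD/ν = 3.540·0.287/1.15×10^-6 = 8.83×10^5 → turbulent
ε/D = 0.055/287 = 1.92×10^-4
Swamee-Jain: f = 0.01479
h_f = f(L/D)V²/(2g) = 0.01479·(559/0.287)·3.540²/(2·9.81) = 18.40 m
Δp = ρg·h_f = 1025·9.81·18.40 = 185.0 kPa

Δp ≈ 185 kPa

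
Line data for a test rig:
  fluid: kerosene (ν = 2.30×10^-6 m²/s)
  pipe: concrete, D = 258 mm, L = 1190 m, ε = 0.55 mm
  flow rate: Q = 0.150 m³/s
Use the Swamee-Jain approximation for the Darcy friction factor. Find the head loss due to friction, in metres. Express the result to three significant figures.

V = 4Q/(πD²) = 4·0.150/(π·0.258²) = 2.869 m/s
Re = VD/ν = 2.869·0.258/2.30×10^-6 = 3.22×10^5 → turbulent
ε/D = 0.55/258 = 0.00213
Swamee-Jain: f = 0.02450
h_f = f(L/D)V²/(2g) = 0.02450·(1190/0.258)·2.869²/(2·9.81) = 47.42 m

h_f ≈ 47.4 m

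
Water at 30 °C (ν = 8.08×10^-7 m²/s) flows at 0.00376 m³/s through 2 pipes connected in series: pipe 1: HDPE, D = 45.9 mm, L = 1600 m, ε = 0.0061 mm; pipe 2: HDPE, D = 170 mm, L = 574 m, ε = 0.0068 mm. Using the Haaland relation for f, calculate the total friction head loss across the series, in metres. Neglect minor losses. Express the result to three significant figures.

H ≈ 162 m

Pipe 1: V = 2.272 m/s, Re = 1.29×10^5, ε/D = 1.33×10^-4, f = 0.01761, h_1 = f(L/D)V²/2g = 161.6 m
Pipe 2: V = 0.1657 m/s, Re = 3.49×10^4, ε/D = 4.00×10^-5, f = 0.02259, h_2 = f(L/D)V²/2g = 0.1067 m
Series → Q common, losses add: H = Σh = 161.7 m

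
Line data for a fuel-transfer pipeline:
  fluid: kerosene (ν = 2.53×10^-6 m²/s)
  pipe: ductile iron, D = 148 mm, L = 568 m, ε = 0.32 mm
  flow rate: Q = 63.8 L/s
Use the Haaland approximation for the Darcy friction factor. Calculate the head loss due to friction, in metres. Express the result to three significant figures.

h_f ≈ 66.3 m

V = 4Q/(πD²) = 4·0.0638/(π·0.148²) = 3.709 m/s
Re = VD/ν = 3.709·0.148/2.53×10^-6 = 2.17×10^5 → turbulent
ε/D = 0.32/148 = 0.00216
Haaland: f = 0.02465
h_f = f(L/D)V²/(2g) = 0.02465·(568/0.148)·3.709²/(2·9.81) = 66.32 m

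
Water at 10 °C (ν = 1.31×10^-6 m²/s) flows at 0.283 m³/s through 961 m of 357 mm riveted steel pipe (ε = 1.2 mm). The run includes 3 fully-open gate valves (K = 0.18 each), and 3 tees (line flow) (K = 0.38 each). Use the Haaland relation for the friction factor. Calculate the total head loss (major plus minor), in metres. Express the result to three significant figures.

V = 4Q/(πD²) = 2.827 m/s; V²/2g = 0.4074 m
Re = 7.70×10^5, ε/D = 0.00336 → f = 0.02722 (Haaland)
Major: h_f = f(L/D)·V²/2g = 0.02722·2692·0.4074 = 29.85 m
Minor: ΣK = 1.68; h_m = ΣK·V²/2g = 0.6844 m
Total H_L = 29.85 + 0.6844 = 30.54 m

H_L ≈ 30.5 m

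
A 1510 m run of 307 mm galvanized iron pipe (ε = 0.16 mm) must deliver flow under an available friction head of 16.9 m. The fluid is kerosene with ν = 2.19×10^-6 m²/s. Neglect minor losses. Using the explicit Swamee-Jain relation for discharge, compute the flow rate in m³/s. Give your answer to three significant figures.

Swamee-Jain (Type II): Q = -0.965·√(gD⁵h_f/L)·ln[ε/(3.7D) + √(3.17ν²L/(gD³h_f))]
√(gD⁵h_f/L) = √(9.81·0.307⁵·16.9/1510) = 0.01730
ε/(3.7D) = 1.41×10^-4; √(3.17ν²L/(gD³h_f)) = 6.92×10^-5
Q = -0.965·0.01730·ln(2.100×10^-4) = 0.1414 m³/s
Check: V = 1.91 m/s, Re = 2.68×10^5, f = 0.01860, h_f = 17.0 m ≈ 16.9 m ✓

Q ≈ 0.141 m³/s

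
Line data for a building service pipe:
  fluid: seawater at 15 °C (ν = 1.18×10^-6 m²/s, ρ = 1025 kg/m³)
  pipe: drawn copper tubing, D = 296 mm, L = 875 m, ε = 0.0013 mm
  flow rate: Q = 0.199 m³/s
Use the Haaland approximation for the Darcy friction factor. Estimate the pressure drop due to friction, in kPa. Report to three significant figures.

Δp ≈ 156 kPa

V = 4Q/(πD²) = 4·0.199/(π·0.296²) = 2.892 m/s
Re = VD/ν = 2.892·0.296/1.18×10^-6 = 7.25×10^5 → turbulent
ε/D = 0.0013/296 = 4.39×10^-6
Haaland: f = 0.01230
h_f = f(L/D)V²/(2g) = 0.01230·(875/0.296)·2.892²/(2·9.81) = 15.49 m
Δp = ρg·h_f = 1025·9.81·15.49 = 155.8 kPa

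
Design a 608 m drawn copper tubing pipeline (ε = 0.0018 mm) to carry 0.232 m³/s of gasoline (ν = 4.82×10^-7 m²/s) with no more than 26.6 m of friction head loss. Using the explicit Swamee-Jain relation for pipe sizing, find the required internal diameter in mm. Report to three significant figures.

Swamee-Jain (Type III): D = 0.66·[ε^1.25·(LQ²/(gh_f))^4.75 + ν·Q^9.4·(L/(gh_f))^5.2]^0.04
LQ²/(gh_f) = 0.1254; L/(gh_f) = 2.330
Term 1 = ε^1.25·(…)^4.75 = 3.44×10^-12; Term 2 = ν·Q^9.4·(…)^5.2 = 4.25×10^-11
D = 0.66·(3.44×10^-12 + 4.25×10^-11)^0.04 = 0.2547 m = 255 mm
Check: V = 4.55 m/s, Re = 2.41×10^6, f = 0.01037, h_f = 26.1 m ≈ 26.6 m ✓

D ≈ 255 mm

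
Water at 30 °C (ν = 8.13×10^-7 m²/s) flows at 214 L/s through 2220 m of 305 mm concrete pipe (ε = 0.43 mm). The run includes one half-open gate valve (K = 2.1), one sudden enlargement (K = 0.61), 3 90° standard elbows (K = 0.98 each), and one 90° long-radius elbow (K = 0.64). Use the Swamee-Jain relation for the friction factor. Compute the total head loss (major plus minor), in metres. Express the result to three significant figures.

H_L ≈ 71.8 m

V = 4Q/(πD²) = 2.929 m/s; V²/2g = 0.4373 m
Re = 1.10×10^6, ε/D = 0.00141 → f = 0.02168 (Swamee-Jain)
Major: h_f = f(L/D)·V²/2g = 0.02168·7279·0.4373 = 69.00 m
Minor: ΣK = 6.29; h_m = ΣK·V²/2g = 2.750 m
Total H_L = 69.00 + 2.750 = 71.75 m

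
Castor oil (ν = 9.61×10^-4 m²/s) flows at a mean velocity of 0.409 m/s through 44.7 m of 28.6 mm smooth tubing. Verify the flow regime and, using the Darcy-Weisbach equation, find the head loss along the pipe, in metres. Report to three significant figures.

Re = VD/ν = 0.409·0.02860/9.61×10^-4 = 12.2 → laminar (Re < 2300)
f = 64/Re = 5.258
h_f = f(L/D)V²/(2g) = 5.258·(44.7/0.02860)·0.409²/(2·9.81) = 70.07 m

h_f ≈ 70.1 m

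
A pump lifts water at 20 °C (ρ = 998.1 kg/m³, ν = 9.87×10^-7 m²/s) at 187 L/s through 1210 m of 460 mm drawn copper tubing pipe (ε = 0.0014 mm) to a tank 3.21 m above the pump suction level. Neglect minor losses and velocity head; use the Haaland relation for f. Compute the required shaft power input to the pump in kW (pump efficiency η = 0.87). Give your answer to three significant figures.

V = 4Q/(πD²) = 1.125 m/s; Re = 5.24×10^5; ε/D = 3.04×10^-6; f = 0.01299
h_f = f(L/D)V²/2g = 2.204 m
Total head H = z + h_f = 3.21 + 2.204 = 5.414 m
P_hyd = ρgQH = 998.1·9.81·0.187·5.414 = 9.914 kW
P_shaft = P_hyd/η = 9.914/0.87 = 11.40 kW

P_shaft ≈ 11.4 kW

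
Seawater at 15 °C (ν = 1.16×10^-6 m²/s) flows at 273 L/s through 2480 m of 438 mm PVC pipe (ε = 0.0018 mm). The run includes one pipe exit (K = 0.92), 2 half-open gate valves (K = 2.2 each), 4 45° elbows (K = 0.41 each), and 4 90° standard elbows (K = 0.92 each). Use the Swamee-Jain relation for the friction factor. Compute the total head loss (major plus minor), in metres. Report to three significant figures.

H_L ≈ 13.6 m

V = 4Q/(πD²) = 1.812 m/s; V²/2g = 0.1673 m
Re = 6.84×10^5, ε/D = 4.11×10^-6 → f = 0.01247 (Swamee-Jain)
Major: h_f = f(L/D)·V²/2g = 0.01247·5662·0.1673 = 11.81 m
Minor: ΣK = 10.6; h_m = ΣK·V²/2g = 1.780 m
Total H_L = 11.81 + 1.780 = 13.59 m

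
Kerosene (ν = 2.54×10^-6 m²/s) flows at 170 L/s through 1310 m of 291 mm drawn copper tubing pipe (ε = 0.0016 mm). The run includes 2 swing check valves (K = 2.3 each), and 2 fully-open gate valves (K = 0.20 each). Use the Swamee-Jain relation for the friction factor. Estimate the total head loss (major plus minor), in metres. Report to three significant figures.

H_L ≈ 23.4 m

V = 4Q/(πD²) = 2.556 m/s; V²/2g = 0.3330 m
Re = 2.93×10^5, ε/D = 5.50×10^-6 → f = 0.01450 (Swamee-Jain)
Major: h_f = f(L/D)·V²/2g = 0.01450·4502·0.3330 = 21.74 m
Minor: ΣK = 5.00; h_m = ΣK·V²/2g = 1.665 m
Total H_L = 21.74 + 1.665 = 23.41 m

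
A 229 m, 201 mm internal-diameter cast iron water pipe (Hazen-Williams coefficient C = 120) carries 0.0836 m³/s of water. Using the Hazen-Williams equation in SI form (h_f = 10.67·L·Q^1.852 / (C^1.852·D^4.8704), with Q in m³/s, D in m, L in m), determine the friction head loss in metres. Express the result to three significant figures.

h_f ≈ 8.61 m

h_f = 10.67·229·0.0836^1.852 / (120^1.852·0.201^4.8704) = 8.610 m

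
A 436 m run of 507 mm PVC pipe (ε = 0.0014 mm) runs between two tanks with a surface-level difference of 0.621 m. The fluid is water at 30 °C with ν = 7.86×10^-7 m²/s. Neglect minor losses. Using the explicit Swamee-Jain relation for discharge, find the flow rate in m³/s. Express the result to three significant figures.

Swamee-Jain (Type II): Q = -0.965·√(gD⁵h_f/L)·ln[ε/(3.7D) + √(3.17ν²L/(gD³h_f))]
√(gD⁵h_f/L) = √(9.81·0.507⁵·0.621/436) = 0.02164
ε/(3.7D) = 7.46×10^-7; √(3.17ν²L/(gD³h_f)) = 3.28×10^-5
Q = -0.965·0.02164·ln(3.354×10^-5) = 0.2151 m³/s
Check: V = 1.07 m/s, Re = 6.87×10^5, f = 0.01243, h_f = 0.619 m ≈ 0.621 m ✓

Q ≈ 0.215 m³/s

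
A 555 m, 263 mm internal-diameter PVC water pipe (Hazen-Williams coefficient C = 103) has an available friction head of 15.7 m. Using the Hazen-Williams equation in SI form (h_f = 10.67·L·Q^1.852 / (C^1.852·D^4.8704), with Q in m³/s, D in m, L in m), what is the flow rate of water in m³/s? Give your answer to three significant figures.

Rearranging: Q = [h_f·C^1.852·D^4.8704 / (10.67·L)]^(1/1.852)
Q = [15.7·103^1.852·0.263^4.8704 / (10.67·555)]^0.540 = 0.1248 m³/s

Q ≈ 0.125 m³/s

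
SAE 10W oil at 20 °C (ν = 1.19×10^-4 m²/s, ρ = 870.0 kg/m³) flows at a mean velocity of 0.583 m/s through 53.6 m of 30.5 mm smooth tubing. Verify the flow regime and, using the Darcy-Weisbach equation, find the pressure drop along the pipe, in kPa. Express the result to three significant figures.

Δp ≈ 111 kPa

Re = VD/ν = 0.583·0.03050/1.19×10^-4 = 149 → laminar (Re < 2300)
f = 64/Re = 0.4283
h_f = f(L/D)V²/(2g) = 0.4283·(53.6/0.03050)·0.583²/(2·9.81) = 13.04 m
Δp = ρg·h_f = 870.0·9.81·13.04 = 111.3 kPa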